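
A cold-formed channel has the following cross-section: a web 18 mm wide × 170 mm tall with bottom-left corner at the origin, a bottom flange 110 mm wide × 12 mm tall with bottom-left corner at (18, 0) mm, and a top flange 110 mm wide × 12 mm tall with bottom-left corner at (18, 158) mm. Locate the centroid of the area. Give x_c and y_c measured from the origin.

x_c = 38.64 mm, y_c = 85.00 mm

web: A = 18 × 170 = 3060.00, centroid at (9.00, 85.00).
bottom flange: A = 110 × 12 = 1320.00, centroid at (73.00, 6.00).
top flange: A = 110 × 12 = 1320.00, centroid at (73.00, 164.00).
ΣA = 5700.00 mm², ΣAx_c = 220260.00 mm³, ΣAy_c = 484500.00 mm³.
x_c = 220260.00/5700.00 = 38.64 mm; y_c = 484500.00/5700.00 = 85.00 mm.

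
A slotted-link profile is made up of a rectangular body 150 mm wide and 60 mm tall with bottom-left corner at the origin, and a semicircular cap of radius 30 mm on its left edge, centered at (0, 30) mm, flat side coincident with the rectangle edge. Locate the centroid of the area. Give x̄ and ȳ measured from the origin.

Part | A | x̄ᵢ | ȳᵢ | A·x̄ᵢ | A·ȳᵢ
rectangular body | 9000.00 | 75.00 | 30.00 | 675000.00 | 270000.00
semicircular end | 1413.72 | -12.73 | 30.00 | -18000.00 | 42411.50
Σ | 10413.72 |  |  | 657000.00 | 312411.50
x̄ = 657000.00 / 10413.72 = 63.09 mm
ȳ = 312411.50 / 10413.72 = 30.00 mm

x̄ = 63.09 mm, ȳ = 30.00 mm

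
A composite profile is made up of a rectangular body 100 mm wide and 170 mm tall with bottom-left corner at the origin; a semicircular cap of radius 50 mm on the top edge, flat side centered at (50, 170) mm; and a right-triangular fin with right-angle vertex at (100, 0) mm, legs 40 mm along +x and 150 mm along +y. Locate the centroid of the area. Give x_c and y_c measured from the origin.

Part | A | x̄ᵢ | ȳᵢ | A·x̄ᵢ | A·ȳᵢ
rectangular body | 17000.00 | 50.00 | 85.00 | 850000.00 | 1445000.00
semicircular top | 3926.99 | 50.00 | 191.22 | 196349.54 | 750921.77
triangular fin | 3000.00 | 113.33 | 50.00 | 340000.00 | 150000.00
Σ | 23926.99 |  |  | 1386349.54 | 2345921.77
x_c = 1386349.54 / 23926.99 = 57.94 mm
y_c = 2345921.77 / 23926.99 = 98.04 mm

x_c = 57.94 mm, y_c = 98.04 mm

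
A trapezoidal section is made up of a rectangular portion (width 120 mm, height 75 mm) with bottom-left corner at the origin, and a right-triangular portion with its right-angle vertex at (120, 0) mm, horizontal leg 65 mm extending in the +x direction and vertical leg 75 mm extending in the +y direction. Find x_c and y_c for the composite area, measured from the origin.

x_c = 77.40 mm, y_c = 34.84 mm

Part | A | x̄ᵢ | ȳᵢ | A·x̄ᵢ | A·ȳᵢ
rectangular portion | 9000.00 | 60.00 | 37.50 | 540000.00 | 337500.00
triangular portion | 2437.50 | 141.67 | 25.00 | 345312.50 | 60937.50
Σ | 11437.50 |  |  | 885312.50 | 398437.50
x_c = 885312.50 / 11437.50 = 77.40 mm
y_c = 398437.50 / 11437.50 = 34.84 mm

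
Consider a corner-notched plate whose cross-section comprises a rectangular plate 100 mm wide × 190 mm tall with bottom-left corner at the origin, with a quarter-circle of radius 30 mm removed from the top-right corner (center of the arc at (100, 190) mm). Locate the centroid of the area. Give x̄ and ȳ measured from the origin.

x̄ = 48.56 mm, ȳ = 91.82 mm

plate: A = 100 × 190 = 19000.00, centroid at (50.00, 95.00).
removed quarter-circle: A = −¼π·30² = -706.86, centroid at (87.27, 177.27).
ΣA = 18293.14 mm²
ΣAx̄ = (19000.00)(50.00) + (-706.86)(87.27) = 888314.17 mm³
ΣAȳ = (19000.00)(95.00) + (-706.86)(177.27) = 1679696.91 mm³
x̄ = 888314.17 / 18293.14 = 48.56 mm
ȳ = 1679696.91 / 18293.14 = 91.82 mm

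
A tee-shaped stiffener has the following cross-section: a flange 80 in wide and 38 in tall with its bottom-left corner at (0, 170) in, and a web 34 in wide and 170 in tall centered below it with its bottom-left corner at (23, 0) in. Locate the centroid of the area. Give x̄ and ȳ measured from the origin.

web: A = 34 × 170 = 5780.00, centroid at (40.00, 85.00).
flange: A = 80 × 38 = 3040.00, centroid at (40.00, 189.00).
ΣA = 8820.00 in²
ΣAx̄ = (5780.00)(40.00) + (3040.00)(40.00) = 352800.00 in³
ΣAȳ = (5780.00)(85.00) + (3040.00)(189.00) = 1065860.00 in³
x̄ = 352800.00 / 8820.00 = 40.00 in
ȳ = 1065860.00 / 8820.00 = 120.85 in

x̄ = 40.00 in, ȳ = 120.85 in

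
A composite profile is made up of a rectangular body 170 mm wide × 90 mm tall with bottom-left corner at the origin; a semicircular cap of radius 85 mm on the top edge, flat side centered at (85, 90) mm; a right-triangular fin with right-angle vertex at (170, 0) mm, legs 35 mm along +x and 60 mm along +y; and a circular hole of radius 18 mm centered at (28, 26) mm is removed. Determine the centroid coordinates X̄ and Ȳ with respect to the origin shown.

X̄ = 90.98 mm, Ȳ = 79.23 mm

rectangular body: A = 170 × 90 = 15300.00, centroid at (85.00, 45.00).
semicircular top: A = ½π·85² = 11349.00, centroid at (85.00, 126.08).
triangular fin: A = ½·35·60 = 1050.00, centroid at (181.67, 20.00).
hole: A = −π·18² = -1017.88, centroid at (28.00, 26.00).
ΣA = 26681.13 mm², ΣAX̄ = 2427414.77 mm³, ΣAȲ = 2113862.20 mm³.
X̄ = 2427414.77/26681.13 = 90.98 mm; Ȳ = 2113862.20/26681.13 = 79.23 mm.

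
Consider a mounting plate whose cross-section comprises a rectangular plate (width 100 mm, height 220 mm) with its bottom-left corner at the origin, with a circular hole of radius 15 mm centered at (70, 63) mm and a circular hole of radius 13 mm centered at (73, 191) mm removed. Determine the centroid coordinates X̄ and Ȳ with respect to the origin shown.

X̄ = 48.73 mm, Ȳ = 109.53 mm

plate: A = 100 × 220 = 22000.00, centroid at (50.00, 110.00).
hole 1: A = −π·15² = -706.86, centroid at (70.00, 63.00).
hole 2: A = −π·13² = -530.93, centroid at (73.00, 191.00).
ΣA = 20762.21 mm², ΣAX̄ = 1011762.09 mm³, ΣAȲ = 2274060.45 mm³.
X̄ = 1011762.09/20762.21 = 48.73 mm; Ȳ = 2274060.45/20762.21 = 109.53 mm.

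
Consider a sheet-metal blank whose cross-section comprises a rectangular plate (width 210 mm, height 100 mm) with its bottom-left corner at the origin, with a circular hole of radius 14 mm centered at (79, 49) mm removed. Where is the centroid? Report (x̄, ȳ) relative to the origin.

plate: A = 210 × 100 = 21000.00, centroid at (105.00, 50.00).
hole: A = −π·14² = -615.75, centroid at (79.00, 49.00).
ΣA = 20384.25 mm²
ΣAx̄ = (21000.00)(105.00) + (-615.75)(79.00) = 2156355.58 mm³
ΣAȳ = (21000.00)(50.00) + (-615.75)(49.00) = 1019828.14 mm³
x̄ = 2156355.58 / 20384.25 = 105.79 mm
ȳ = 1019828.14 / 20384.25 = 50.03 mm

x̄ = 105.79 mm, ȳ = 50.03 mm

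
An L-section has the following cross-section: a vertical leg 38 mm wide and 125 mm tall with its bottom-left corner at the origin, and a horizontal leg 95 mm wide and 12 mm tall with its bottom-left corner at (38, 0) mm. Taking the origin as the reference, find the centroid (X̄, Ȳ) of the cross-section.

vertical leg: A = 38 × 125 = 4750.00, centroid at (19.00, 62.50).
horizontal leg: A = 95 × 12 = 1140.00, centroid at (85.50, 6.00).
ΣA = 5890.00 mm², ΣAX̄ = 187720.00 mm³, ΣAȲ = 303715.00 mm³.
X̄ = 187720.00/5890.00 = 31.87 mm; Ȳ = 303715.00/5890.00 = 51.56 mm.

X̄ = 31.87 mm, Ȳ = 51.56 mm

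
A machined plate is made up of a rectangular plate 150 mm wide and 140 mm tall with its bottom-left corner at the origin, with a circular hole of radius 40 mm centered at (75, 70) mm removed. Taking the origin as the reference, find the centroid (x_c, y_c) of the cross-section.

x_c = 75.00 mm, y_c = 70.00 mm

plate: A = 150 × 140 = 21000.00, centroid at (75.00, 70.00).
hole: A = −π·40² = -5026.55, centroid at (75.00, 70.00).
ΣA = 15973.45 mm²
ΣAx_c = (21000.00)(75.00) + (-5026.55)(75.00) = 1198008.88 mm³
ΣAy_c = (21000.00)(70.00) + (-5026.55)(70.00) = 1118141.62 mm³
x_c = 1198008.88 / 15973.45 = 75.00 mm
y_c = 1118141.62 / 15973.45 = 70.00 mm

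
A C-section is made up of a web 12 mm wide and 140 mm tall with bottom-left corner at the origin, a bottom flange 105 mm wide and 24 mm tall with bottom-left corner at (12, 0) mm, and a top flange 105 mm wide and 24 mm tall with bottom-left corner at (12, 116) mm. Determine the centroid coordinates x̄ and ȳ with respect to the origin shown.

x̄ = 49.88 mm, ȳ = 70.00 mm

web: A = 12 × 140 = 1680.00, centroid at (6.00, 70.00).
bottom flange: A = 105 × 24 = 2520.00, centroid at (64.50, 12.00).
top flange: A = 105 × 24 = 2520.00, centroid at (64.50, 128.00).
ΣA = 6720.00 mm²
ΣAx̄ = (1680.00)(6.00) + (2520.00)(64.50) + (2520.00)(64.50) = 335160.00 mm³
ΣAȳ = (1680.00)(70.00) + (2520.00)(12.00) + (2520.00)(128.00) = 470400.00 mm³
x̄ = 335160.00 / 6720.00 = 49.88 mm
ȳ = 470400.00 / 6720.00 = 70.00 mm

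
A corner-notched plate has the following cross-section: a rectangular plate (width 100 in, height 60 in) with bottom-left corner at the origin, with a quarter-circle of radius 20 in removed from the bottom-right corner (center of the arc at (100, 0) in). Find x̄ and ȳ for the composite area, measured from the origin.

plate: A = 100 × 60 = 6000.00, centroid at (50.00, 30.00).
removed quarter-circle: A = −¼π·20² = -314.16, centroid at (91.51, 8.49).
ΣA = 5685.84 in²
ΣAx̄ = (6000.00)(50.00) + (-314.16)(91.51) = 271250.74 in³
ΣAȳ = (6000.00)(30.00) + (-314.16)(8.49) = 177333.33 in³
x̄ = 271250.74 / 5685.84 = 47.71 in
ȳ = 177333.33 / 5685.84 = 31.19 in

x̄ = 47.71 in, ȳ = 31.19 in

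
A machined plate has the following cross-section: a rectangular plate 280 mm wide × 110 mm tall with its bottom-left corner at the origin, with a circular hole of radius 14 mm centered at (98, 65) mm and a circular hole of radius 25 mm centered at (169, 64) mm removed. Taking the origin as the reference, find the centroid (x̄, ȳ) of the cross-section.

x̄ = 138.90 mm, ȳ = 54.16 mm

Part | A | x̄ᵢ | ȳᵢ | A·x̄ᵢ | A·ȳᵢ
plate | 30800.00 | 140.00 | 55.00 | 4312000.00 | 1694000.00
hole 1 | -615.75 | 98.00 | 65.00 | -60343.71 | -40023.89
hole 2 | -1963.50 | 169.00 | 64.00 | -331830.72 | -125663.71
Σ | 28220.75 |  |  | 3919825.56 | 1528312.40
x̄ = 3919825.56 / 28220.75 = 138.90 mm
ȳ = 1528312.40 / 28220.75 = 54.16 mm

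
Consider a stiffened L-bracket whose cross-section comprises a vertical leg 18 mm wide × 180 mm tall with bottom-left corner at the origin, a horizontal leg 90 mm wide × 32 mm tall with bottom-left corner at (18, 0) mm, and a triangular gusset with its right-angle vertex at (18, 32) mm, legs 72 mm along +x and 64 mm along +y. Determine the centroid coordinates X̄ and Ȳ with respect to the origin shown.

X̄ = 36.49 mm, Ȳ = 54.67 mm

vertical leg: A = 18 × 180 = 3240.00, centroid at (9.00, 90.00).
horizontal leg: A = 90 × 32 = 2880.00, centroid at (63.00, 16.00).
gusset: A = ½·72·64 = 2304.00, centroid at (42.00, 53.33).
ΣA = 8424.00 mm², ΣAX̄ = 307368.00 mm³, ΣAȲ = 460560.00 mm³.
X̄ = 307368.00/8424.00 = 36.49 mm; Ȳ = 460560.00/8424.00 = 54.67 mm.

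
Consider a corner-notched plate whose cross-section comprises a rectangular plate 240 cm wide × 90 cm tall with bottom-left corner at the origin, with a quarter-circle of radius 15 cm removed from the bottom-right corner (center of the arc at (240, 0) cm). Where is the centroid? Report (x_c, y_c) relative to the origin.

plate: A = 240 × 90 = 21600.00, centroid at (120.00, 45.00).
removed quarter-circle: A = −¼π·15² = -176.71, centroid at (233.63, 6.37).
ΣA = 21423.29 cm²
ΣAx_c = (21600.00)(120.00) + (-176.71)(233.63) = 2550713.50 cm³
ΣAy_c = (21600.00)(45.00) + (-176.71)(6.37) = 970875.00 cm³
x_c = 2550713.50 / 21423.29 = 119.06 cm
y_c = 970875.00 / 21423.29 = 45.32 cm

x_c = 119.06 cm, y_c = 45.32 cm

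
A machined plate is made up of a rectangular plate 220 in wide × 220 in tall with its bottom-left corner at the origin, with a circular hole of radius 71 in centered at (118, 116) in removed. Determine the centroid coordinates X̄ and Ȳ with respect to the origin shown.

plate: A = 220 × 220 = 48400.00, centroid at (110.00, 110.00).
hole: A = −π·71² = -15836.77, centroid at (118.00, 116.00).
ΣA = 32563.23 in²
ΣAX̄ = (48400.00)(110.00) + (-15836.77)(118.00) = 3455261.31 in³
ΣAȲ = (48400.00)(110.00) + (-15836.77)(116.00) = 3486934.85 in³
X̄ = 3455261.31 / 32563.23 = 106.11 in
Ȳ = 3486934.85 / 32563.23 = 107.08 in

X̄ = 106.11 in, Ȳ = 107.08 in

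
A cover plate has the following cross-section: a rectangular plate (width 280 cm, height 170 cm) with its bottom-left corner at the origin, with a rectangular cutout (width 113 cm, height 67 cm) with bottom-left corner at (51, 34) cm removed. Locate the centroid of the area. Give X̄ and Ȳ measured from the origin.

X̄ = 146.15 cm, Ȳ = 88.31 cm

Part | A | x̄ᵢ | ȳᵢ | A·x̄ᵢ | A·ȳᵢ
plate | 47600.00 | 140.00 | 85.00 | 6664000.00 | 4046000.00
hole | -7571.00 | 107.50 | 67.50 | -813882.50 | -511042.50
Σ | 40029.00 |  |  | 5850117.50 | 3534957.50
X̄ = 5850117.50 / 40029.00 = 146.15 cm
Ȳ = 3534957.50 / 40029.00 = 88.31 cm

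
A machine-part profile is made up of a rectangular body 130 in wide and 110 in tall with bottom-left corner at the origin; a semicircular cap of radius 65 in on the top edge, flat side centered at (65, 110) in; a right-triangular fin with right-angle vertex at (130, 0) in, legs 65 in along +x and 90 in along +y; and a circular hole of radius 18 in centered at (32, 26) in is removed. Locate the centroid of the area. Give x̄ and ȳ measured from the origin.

x̄ = 77.57 in, ȳ = 77.08 in

Part | A | x̄ᵢ | ȳᵢ | A·x̄ᵢ | A·ȳᵢ
rectangular body | 14300.00 | 65.00 | 55.00 | 929500.00 | 786500.00
semicircular top | 6636.61 | 65.00 | 137.59 | 431379.94 | 913110.93
triangular fin | 2925.00 | 151.67 | 30.00 | 443625.00 | 87750.00
hole | -1017.88 | 32.00 | 26.00 | -32572.03 | -26464.78
Σ | 22843.74 |  |  | 1771932.91 | 1760896.15
x̄ = 1771932.91 / 22843.74 = 77.57 in
ȳ = 1760896.15 / 22843.74 = 77.08 in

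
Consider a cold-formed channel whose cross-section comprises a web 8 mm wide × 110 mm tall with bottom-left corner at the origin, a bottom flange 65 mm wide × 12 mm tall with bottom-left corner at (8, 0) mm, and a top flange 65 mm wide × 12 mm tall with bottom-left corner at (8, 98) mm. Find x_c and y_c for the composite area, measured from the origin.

Part | A | x̄ᵢ | ȳᵢ | A·x̄ᵢ | A·ȳᵢ
web | 880.00 | 4.00 | 55.00 | 3520.00 | 48400.00
bottom flange | 780.00 | 40.50 | 6.00 | 31590.00 | 4680.00
top flange | 780.00 | 40.50 | 104.00 | 31590.00 | 81120.00
Σ | 2440.00 |  |  | 66700.00 | 134200.00
x_c = 66700.00 / 2440.00 = 27.34 mm
y_c = 134200.00 / 2440.00 = 55.00 mm

x_c = 27.34 mm, y_c = 55.00 mm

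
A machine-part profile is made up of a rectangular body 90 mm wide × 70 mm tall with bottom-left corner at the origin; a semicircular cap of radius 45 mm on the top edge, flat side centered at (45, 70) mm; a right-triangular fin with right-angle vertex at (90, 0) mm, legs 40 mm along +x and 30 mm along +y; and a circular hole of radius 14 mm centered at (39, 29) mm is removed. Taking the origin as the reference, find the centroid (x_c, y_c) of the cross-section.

rectangular body: A = 90 × 70 = 6300.00, centroid at (45.00, 35.00).
semicircular top: A = ½π·45² = 3180.86, centroid at (45.00, 89.10).
triangular fin: A = ½·40·30 = 600.00, centroid at (103.33, 10.00).
hole: A = −π·14² = -615.75, centroid at (39.00, 29.00).
ΣA = 9465.11 mm²
ΣAx_c = (6300.00)(45.00) + (3180.86)(45.00) + (600.00)(103.33) + (-615.75)(39.00) = 464624.48 mm³
ΣAy_c = (6300.00)(35.00) + (3180.86)(89.10) + (600.00)(10.00) + (-615.75)(29.00) = 492053.57 mm³
x_c = 464624.48 / 9465.11 = 49.09 mm
y_c = 492053.57 / 9465.11 = 51.99 mm

x_c = 49.09 mm, y_c = 51.99 mm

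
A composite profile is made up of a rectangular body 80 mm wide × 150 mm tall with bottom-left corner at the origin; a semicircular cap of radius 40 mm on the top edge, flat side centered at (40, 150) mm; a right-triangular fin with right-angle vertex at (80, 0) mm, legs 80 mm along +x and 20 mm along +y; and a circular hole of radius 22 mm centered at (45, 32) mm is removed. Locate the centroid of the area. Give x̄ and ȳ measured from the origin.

x̄ = 43.32 mm, ȳ = 92.54 mm

rectangular body: A = 80 × 150 = 12000.00, centroid at (40.00, 75.00).
semicircular top: A = ½π·40² = 2513.27, centroid at (40.00, 166.98).
triangular fin: A = ½·80·20 = 800.00, centroid at (106.67, 6.67).
hole: A = −π·22² = -1520.53, centroid at (45.00, 32.00).
ΣA = 13792.74 mm²
ΣAx̄ = (12000.00)(40.00) + (2513.27)(40.00) + (800.00)(106.67) + (-1520.53)(45.00) = 597440.41 mm³
ΣAȳ = (12000.00)(75.00) + (2513.27)(166.98) + (800.00)(6.67) + (-1520.53)(32.00) = 1276334.13 mm³
x̄ = 597440.41 / 13792.74 = 43.32 mm
ȳ = 1276334.13 / 13792.74 = 92.54 mm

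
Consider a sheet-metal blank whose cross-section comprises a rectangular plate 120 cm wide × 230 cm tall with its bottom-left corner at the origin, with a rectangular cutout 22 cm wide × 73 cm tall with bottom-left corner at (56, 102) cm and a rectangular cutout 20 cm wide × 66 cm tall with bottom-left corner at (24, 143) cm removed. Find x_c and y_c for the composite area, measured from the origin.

Part | A | x̄ᵢ | ȳᵢ | A·x̄ᵢ | A·ȳᵢ
plate | 27600.00 | 60.00 | 115.00 | 1656000.00 | 3174000.00
hole 1 | -1606.00 | 67.00 | 138.50 | -107602.00 | -222431.00
hole 2 | -1320.00 | 34.00 | 176.00 | -44880.00 | -232320.00
Σ | 24674.00 |  |  | 1503518.00 | 2719249.00
x_c = 1503518.00 / 24674.00 = 60.94 cm
y_c = 2719249.00 / 24674.00 = 110.21 cm

x_c = 60.94 cm, y_c = 110.21 cm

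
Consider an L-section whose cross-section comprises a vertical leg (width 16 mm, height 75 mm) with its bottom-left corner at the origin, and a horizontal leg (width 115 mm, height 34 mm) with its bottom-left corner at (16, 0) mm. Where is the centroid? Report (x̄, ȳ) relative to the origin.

x̄ = 58.12 mm, ȳ = 21.81 mm

Part | A | x̄ᵢ | ȳᵢ | A·x̄ᵢ | A·ȳᵢ
vertical leg | 1200.00 | 8.00 | 37.50 | 9600.00 | 45000.00
horizontal leg | 3910.00 | 73.50 | 17.00 | 287385.00 | 66470.00
Σ | 5110.00 |  |  | 296985.00 | 111470.00
x̄ = 296985.00 / 5110.00 = 58.12 mm
ȳ = 111470.00 / 5110.00 = 21.81 mm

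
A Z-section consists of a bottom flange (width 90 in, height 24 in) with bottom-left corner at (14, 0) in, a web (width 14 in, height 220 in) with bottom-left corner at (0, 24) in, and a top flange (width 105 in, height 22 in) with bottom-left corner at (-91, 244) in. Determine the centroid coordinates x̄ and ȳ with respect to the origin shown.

x̄ = 7.96 in, ȳ = 136.12 in

Part | A | x̄ᵢ | ȳᵢ | A·x̄ᵢ | A·ȳᵢ
bottom flange | 2160.00 | 59.00 | 12.00 | 127440.00 | 25920.00
web | 3080.00 | 7.00 | 134.00 | 21560.00 | 412720.00
top flange | 2310.00 | -38.50 | 255.00 | -88935.00 | 589050.00
Σ | 7550.00 |  |  | 60065.00 | 1027690.00
x̄ = 60065.00 / 7550.00 = 7.96 in
ȳ = 1027690.00 / 7550.00 = 136.12 in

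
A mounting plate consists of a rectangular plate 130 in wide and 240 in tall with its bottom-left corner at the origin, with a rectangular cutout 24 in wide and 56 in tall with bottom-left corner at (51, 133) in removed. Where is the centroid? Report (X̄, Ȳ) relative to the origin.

X̄ = 65.09 in, Ȳ = 118.15 in

plate: A = 130 × 240 = 31200.00, centroid at (65.00, 120.00).
hole: A = −(24 × 56) = -1344.00, centroid at (63.00, 161.00).
ΣA = 29856.00 in²
ΣAX̄ = (31200.00)(65.00) + (-1344.00)(63.00) = 1943328.00 in³
ΣAȲ = (31200.00)(120.00) + (-1344.00)(161.00) = 3527616.00 in³
X̄ = 1943328.00 / 29856.00 = 65.09 in
Ȳ = 3527616.00 / 29856.00 = 118.15 in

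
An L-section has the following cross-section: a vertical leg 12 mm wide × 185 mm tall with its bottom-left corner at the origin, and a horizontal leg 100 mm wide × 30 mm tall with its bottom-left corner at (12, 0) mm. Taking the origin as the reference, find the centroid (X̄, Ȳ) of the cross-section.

X̄ = 38.18 mm, Ȳ = 47.96 mm

vertical leg: A = 12 × 185 = 2220.00, centroid at (6.00, 92.50).
horizontal leg: A = 100 × 30 = 3000.00, centroid at (62.00, 15.00).
ΣA = 5220.00 mm², ΣAX̄ = 199320.00 mm³, ΣAȲ = 250350.00 mm³.
X̄ = 199320.00/5220.00 = 38.18 mm; Ȳ = 250350.00/5220.00 = 47.96 mm.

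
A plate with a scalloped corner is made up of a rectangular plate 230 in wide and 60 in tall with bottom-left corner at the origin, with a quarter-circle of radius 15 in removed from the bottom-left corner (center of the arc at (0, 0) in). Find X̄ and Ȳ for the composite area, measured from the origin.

X̄ = 116.41 in, Ȳ = 30.31 in

plate: A = 230 × 60 = 13800.00, centroid at (115.00, 30.00).
removed quarter-circle: A = −¼π·15² = -176.71, centroid at (6.37, 6.37).
ΣA = 13623.29 in²
ΣAX̄ = (13800.00)(115.00) + (-176.71)(6.37) = 1585875.00 in³
ΣAȲ = (13800.00)(30.00) + (-176.71)(6.37) = 412875.00 in³
X̄ = 1585875.00 / 13623.29 = 116.41 in
Ȳ = 412875.00 / 13623.29 = 30.31 in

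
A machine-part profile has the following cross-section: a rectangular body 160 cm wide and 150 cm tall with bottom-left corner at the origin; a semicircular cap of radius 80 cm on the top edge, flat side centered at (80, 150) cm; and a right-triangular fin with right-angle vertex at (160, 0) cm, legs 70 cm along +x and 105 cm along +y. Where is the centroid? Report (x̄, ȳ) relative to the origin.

rectangular body: A = 160 × 150 = 24000.00, centroid at (80.00, 75.00).
semicircular top: A = ½π·80² = 10053.10, centroid at (80.00, 183.95).
triangular fin: A = ½·70·105 = 3675.00, centroid at (183.33, 35.00).
ΣA = 37728.10 cm², ΣAx̄ = 3397997.72 cm³, ΣAȳ = 3777922.81 cm³.
x̄ = 3397997.72/37728.10 = 90.07 cm; ȳ = 3777922.81/37728.10 = 100.14 cm.

x̄ = 90.07 cm, ȳ = 100.14 cm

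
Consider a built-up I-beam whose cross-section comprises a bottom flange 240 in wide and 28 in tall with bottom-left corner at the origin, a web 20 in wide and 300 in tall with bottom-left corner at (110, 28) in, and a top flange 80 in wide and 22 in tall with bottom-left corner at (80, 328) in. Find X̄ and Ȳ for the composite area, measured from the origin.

bottom flange: A = 240 × 28 = 6720.00, centroid at (120.00, 14.00).
web: A = 20 × 300 = 6000.00, centroid at (120.00, 178.00).
top flange: A = 80 × 22 = 1760.00, centroid at (120.00, 339.00).
ΣA = 14480.00 in²
ΣAX̄ = (6720.00)(120.00) + (6000.00)(120.00) + (1760.00)(120.00) = 1737600.00 in³
ΣAȲ = (6720.00)(14.00) + (6000.00)(178.00) + (1760.00)(339.00) = 1758720.00 in³
X̄ = 1737600.00 / 14480.00 = 120.00 in
Ȳ = 1758720.00 / 14480.00 = 121.46 in

X̄ = 120.00 in, Ȳ = 121.46 in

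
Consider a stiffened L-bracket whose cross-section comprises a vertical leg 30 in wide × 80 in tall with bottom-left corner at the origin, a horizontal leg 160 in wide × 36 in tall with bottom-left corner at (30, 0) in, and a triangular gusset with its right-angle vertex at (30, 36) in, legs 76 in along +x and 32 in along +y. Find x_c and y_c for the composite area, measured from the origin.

vertical leg: A = 30 × 80 = 2400.00, centroid at (15.00, 40.00).
horizontal leg: A = 160 × 36 = 5760.00, centroid at (110.00, 18.00).
gusset: A = ½·76·32 = 1216.00, centroid at (55.33, 46.67).
ΣA = 9376.00 in², ΣAx_c = 736885.33 in³, ΣAy_c = 256426.67 in³.
x_c = 736885.33/9376.00 = 78.59 in; y_c = 256426.67/9376.00 = 27.35 in.

x_c = 78.59 in, y_c = 27.35 in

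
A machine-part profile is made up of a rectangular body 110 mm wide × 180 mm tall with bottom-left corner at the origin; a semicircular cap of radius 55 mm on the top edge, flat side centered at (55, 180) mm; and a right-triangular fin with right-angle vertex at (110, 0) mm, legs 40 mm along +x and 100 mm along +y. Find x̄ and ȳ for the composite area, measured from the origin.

rectangular body: A = 110 × 180 = 19800.00, centroid at (55.00, 90.00).
semicircular top: A = ½π·55² = 4751.66, centroid at (55.00, 203.34).
triangular fin: A = ½·40·100 = 2000.00, centroid at (123.33, 33.33).
ΣA = 26551.66 mm²
ΣAx̄ = (19800.00)(55.00) + (4751.66)(55.00) + (2000.00)(123.33) = 1597007.91 mm³
ΣAȳ = (19800.00)(90.00) + (4751.66)(203.34) + (2000.00)(33.33) = 2814881.93 mm³
x̄ = 1597007.91 / 26551.66 = 60.15 mm
ȳ = 2814881.93 / 26551.66 = 106.02 mm

x̄ = 60.15 mm, ȳ = 106.02 mm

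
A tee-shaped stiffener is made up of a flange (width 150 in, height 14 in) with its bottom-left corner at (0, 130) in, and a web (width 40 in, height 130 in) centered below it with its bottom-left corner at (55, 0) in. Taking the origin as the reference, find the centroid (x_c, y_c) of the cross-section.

x_c = 75.00 in, y_c = 85.71 in

Part | A | x̄ᵢ | ȳᵢ | A·x̄ᵢ | A·ȳᵢ
web | 5200.00 | 75.00 | 65.00 | 390000.00 | 338000.00
flange | 2100.00 | 75.00 | 137.00 | 157500.00 | 287700.00
Σ | 7300.00 |  |  | 547500.00 | 625700.00
x_c = 547500.00 / 7300.00 = 75.00 in
y_c = 625700.00 / 7300.00 = 85.71 in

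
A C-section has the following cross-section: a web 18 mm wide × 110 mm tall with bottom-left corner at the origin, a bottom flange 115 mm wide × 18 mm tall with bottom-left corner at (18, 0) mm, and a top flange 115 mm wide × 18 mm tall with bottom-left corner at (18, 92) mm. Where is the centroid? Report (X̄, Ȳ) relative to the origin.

X̄ = 53.99 mm, Ȳ = 55.00 mm

web: A = 18 × 110 = 1980.00, centroid at (9.00, 55.00).
bottom flange: A = 115 × 18 = 2070.00, centroid at (75.50, 9.00).
top flange: A = 115 × 18 = 2070.00, centroid at (75.50, 101.00).
ΣA = 6120.00 mm²
ΣAX̄ = (1980.00)(9.00) + (2070.00)(75.50) + (2070.00)(75.50) = 330390.00 mm³
ΣAȲ = (1980.00)(55.00) + (2070.00)(9.00) + (2070.00)(101.00) = 336600.00 mm³
X̄ = 330390.00 / 6120.00 = 53.99 mm
Ȳ = 336600.00 / 6120.00 = 55.00 mm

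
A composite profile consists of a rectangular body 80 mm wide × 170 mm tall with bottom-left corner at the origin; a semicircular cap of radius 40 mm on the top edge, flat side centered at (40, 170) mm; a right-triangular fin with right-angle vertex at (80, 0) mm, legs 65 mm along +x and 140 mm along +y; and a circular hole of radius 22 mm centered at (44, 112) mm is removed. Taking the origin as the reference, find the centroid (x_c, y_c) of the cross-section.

x_c = 54.34 mm, y_c = 87.13 mm

rectangular body: A = 80 × 170 = 13600.00, centroid at (40.00, 85.00).
semicircular top: A = ½π·40² = 2513.27, centroid at (40.00, 186.98).
triangular fin: A = ½·65·140 = 4550.00, centroid at (101.67, 46.67).
hole: A = −π·22² = -1520.53, centroid at (44.00, 112.00).
ΣA = 19142.74 mm², ΣAx_c = 1040210.94 mm³, ΣAy_c = 1667957.15 mm³.
x_c = 1040210.94/19142.74 = 54.34 mm; y_c = 1667957.15/19142.74 = 87.13 mm.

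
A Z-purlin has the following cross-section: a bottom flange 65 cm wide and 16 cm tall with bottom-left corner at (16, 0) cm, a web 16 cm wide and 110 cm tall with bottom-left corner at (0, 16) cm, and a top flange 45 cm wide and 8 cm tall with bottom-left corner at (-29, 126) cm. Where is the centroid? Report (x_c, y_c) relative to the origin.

x_c = 19.68 cm, y_c = 56.99 cm

bottom flange: A = 65 × 16 = 1040.00, centroid at (48.50, 8.00).
web: A = 16 × 110 = 1760.00, centroid at (8.00, 71.00).
top flange: A = 45 × 8 = 360.00, centroid at (-6.50, 130.00).
ΣA = 3160.00 cm²
ΣAx_c = (1040.00)(48.50) + (1760.00)(8.00) + (360.00)(-6.50) = 62180.00 cm³
ΣAy_c = (1040.00)(8.00) + (1760.00)(71.00) + (360.00)(130.00) = 180080.00 cm³
x_c = 62180.00 / 3160.00 = 19.68 cm
y_c = 180080.00 / 3160.00 = 56.99 cm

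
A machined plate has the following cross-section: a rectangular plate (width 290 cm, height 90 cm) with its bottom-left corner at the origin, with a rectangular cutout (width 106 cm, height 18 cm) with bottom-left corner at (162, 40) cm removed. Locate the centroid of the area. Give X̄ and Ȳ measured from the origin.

plate: A = 290 × 90 = 26100.00, centroid at (145.00, 45.00).
hole: A = −(106 × 18) = -1908.00, centroid at (215.00, 49.00).
ΣA = 24192.00 cm²
ΣAX̄ = (26100.00)(145.00) + (-1908.00)(215.00) = 3374280.00 cm³
ΣAȲ = (26100.00)(45.00) + (-1908.00)(49.00) = 1081008.00 cm³
X̄ = 3374280.00 / 24192.00 = 139.48 cm
Ȳ = 1081008.00 / 24192.00 = 44.68 cm

X̄ = 139.48 cm, Ȳ = 44.68 cm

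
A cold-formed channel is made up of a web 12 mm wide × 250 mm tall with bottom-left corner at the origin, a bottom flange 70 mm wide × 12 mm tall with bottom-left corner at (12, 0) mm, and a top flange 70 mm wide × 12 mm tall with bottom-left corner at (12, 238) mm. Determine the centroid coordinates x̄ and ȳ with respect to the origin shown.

web: A = 12 × 250 = 3000.00, centroid at (6.00, 125.00).
bottom flange: A = 70 × 12 = 840.00, centroid at (47.00, 6.00).
top flange: A = 70 × 12 = 840.00, centroid at (47.00, 244.00).
ΣA = 4680.00 mm²
ΣAx̄ = (3000.00)(6.00) + (840.00)(47.00) + (840.00)(47.00) = 96960.00 mm³
ΣAȳ = (3000.00)(125.00) + (840.00)(6.00) + (840.00)(244.00) = 585000.00 mm³
x̄ = 96960.00 / 4680.00 = 20.72 mm
ȳ = 585000.00 / 4680.00 = 125.00 mm

x̄ = 20.72 mm, ȳ = 125.00 mm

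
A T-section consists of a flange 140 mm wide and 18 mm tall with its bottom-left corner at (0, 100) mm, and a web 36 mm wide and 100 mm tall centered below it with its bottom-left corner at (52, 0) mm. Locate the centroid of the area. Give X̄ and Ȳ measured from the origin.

web: A = 36 × 100 = 3600.00, centroid at (70.00, 50.00).
flange: A = 140 × 18 = 2520.00, centroid at (70.00, 109.00).
ΣA = 6120.00 mm², ΣAX̄ = 428400.00 mm³, ΣAȲ = 454680.00 mm³.
X̄ = 428400.00/6120.00 = 70.00 mm; Ȳ = 454680.00/6120.00 = 74.29 mm.

X̄ = 70.00 mm, Ȳ = 74.29 mm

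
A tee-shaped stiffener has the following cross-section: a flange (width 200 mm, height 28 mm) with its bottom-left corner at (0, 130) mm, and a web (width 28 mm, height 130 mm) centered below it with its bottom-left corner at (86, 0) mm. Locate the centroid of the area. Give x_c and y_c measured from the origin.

web: A = 28 × 130 = 3640.00, centroid at (100.00, 65.00).
flange: A = 200 × 28 = 5600.00, centroid at (100.00, 144.00).
ΣA = 9240.00 mm²
ΣAx_c = (3640.00)(100.00) + (5600.00)(100.00) = 924000.00 mm³
ΣAy_c = (3640.00)(65.00) + (5600.00)(144.00) = 1043000.00 mm³
x_c = 924000.00 / 9240.00 = 100.00 mm
y_c = 1043000.00 / 9240.00 = 112.88 mm

x_c = 100.00 mm, y_c = 112.88 mm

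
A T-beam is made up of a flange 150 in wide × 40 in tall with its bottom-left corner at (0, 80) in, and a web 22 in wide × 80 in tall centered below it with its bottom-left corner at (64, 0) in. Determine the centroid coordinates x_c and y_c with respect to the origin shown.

x_c = 75.00 in, y_c = 86.39 in

web: A = 22 × 80 = 1760.00, centroid at (75.00, 40.00).
flange: A = 150 × 40 = 6000.00, centroid at (75.00, 100.00).
ΣA = 7760.00 in²
ΣAx_c = (1760.00)(75.00) + (6000.00)(75.00) = 582000.00 in³
ΣAy_c = (1760.00)(40.00) + (6000.00)(100.00) = 670400.00 in³
x_c = 582000.00 / 7760.00 = 75.00 in
y_c = 670400.00 / 7760.00 = 86.39 in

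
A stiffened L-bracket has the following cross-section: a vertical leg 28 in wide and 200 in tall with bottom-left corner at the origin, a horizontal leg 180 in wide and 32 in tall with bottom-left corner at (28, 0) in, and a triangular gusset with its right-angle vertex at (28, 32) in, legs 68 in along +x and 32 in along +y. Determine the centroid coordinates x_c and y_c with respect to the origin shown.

vertical leg: A = 28 × 200 = 5600.00, centroid at (14.00, 100.00).
horizontal leg: A = 180 × 32 = 5760.00, centroid at (118.00, 16.00).
gusset: A = ½·68·32 = 1088.00, centroid at (50.67, 42.67).
ΣA = 12448.00 in², ΣAx_c = 813205.33 in³, ΣAy_c = 698581.33 in³.
x_c = 813205.33/12448.00 = 65.33 in; y_c = 698581.33/12448.00 = 56.12 in.

x_c = 65.33 in, y_c = 56.12 in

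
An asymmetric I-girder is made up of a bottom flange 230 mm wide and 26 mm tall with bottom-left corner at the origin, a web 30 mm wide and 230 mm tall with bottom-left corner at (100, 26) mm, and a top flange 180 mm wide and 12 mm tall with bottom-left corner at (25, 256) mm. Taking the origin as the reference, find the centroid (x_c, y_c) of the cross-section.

Part | A | x̄ᵢ | ȳᵢ | A·x̄ᵢ | A·ȳᵢ
bottom flange | 5980.00 | 115.00 | 13.00 | 687700.00 | 77740.00
web | 6900.00 | 115.00 | 141.00 | 793500.00 | 972900.00
top flange | 2160.00 | 115.00 | 262.00 | 248400.00 | 565920.00
Σ | 15040.00 |  |  | 1729600.00 | 1616560.00
x_c = 1729600.00 / 15040.00 = 115.00 mm
y_c = 1616560.00 / 15040.00 = 107.48 mm

x_c = 115.00 mm, y_c = 107.48 mm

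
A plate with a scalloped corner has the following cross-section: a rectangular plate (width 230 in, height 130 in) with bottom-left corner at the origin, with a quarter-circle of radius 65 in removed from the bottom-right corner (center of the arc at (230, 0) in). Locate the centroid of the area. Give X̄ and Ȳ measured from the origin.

X̄ = 104.09 in, Ȳ = 69.67 in

plate: A = 230 × 130 = 29900.00, centroid at (115.00, 65.00).
removed quarter-circle: A = −¼π·65² = -3318.31, centroid at (202.41, 27.59).
ΣA = 26581.69 in²
ΣAX̄ = (29900.00)(115.00) + (-3318.31)(202.41) = 2766831.00 in³
ΣAȲ = (29900.00)(65.00) + (-3318.31)(27.59) = 1851958.33 in³
X̄ = 2766831.00 / 26581.69 = 104.09 in
Ȳ = 1851958.33 / 26581.69 = 69.67 in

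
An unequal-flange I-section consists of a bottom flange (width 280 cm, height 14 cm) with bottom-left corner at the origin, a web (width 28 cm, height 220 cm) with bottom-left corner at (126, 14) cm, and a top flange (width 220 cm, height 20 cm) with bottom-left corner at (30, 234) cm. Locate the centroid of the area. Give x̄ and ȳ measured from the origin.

x̄ = 140.00 cm, ȳ = 128.79 cm

bottom flange: A = 280 × 14 = 3920.00, centroid at (140.00, 7.00).
web: A = 28 × 220 = 6160.00, centroid at (140.00, 124.00).
top flange: A = 220 × 20 = 4400.00, centroid at (140.00, 244.00).
ΣA = 14480.00 cm²
ΣAx̄ = (3920.00)(140.00) + (6160.00)(140.00) + (4400.00)(140.00) = 2027200.00 cm³
ΣAȳ = (3920.00)(7.00) + (6160.00)(124.00) + (4400.00)(244.00) = 1864880.00 cm³
x̄ = 2027200.00 / 14480.00 = 140.00 cm
ȳ = 1864880.00 / 14480.00 = 128.79 cm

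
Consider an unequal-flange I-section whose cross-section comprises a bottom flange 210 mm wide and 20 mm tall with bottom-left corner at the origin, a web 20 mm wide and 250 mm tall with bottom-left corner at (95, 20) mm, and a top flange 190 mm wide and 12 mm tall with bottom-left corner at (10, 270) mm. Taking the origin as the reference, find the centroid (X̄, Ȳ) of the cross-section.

Part | A | x̄ᵢ | ȳᵢ | A·x̄ᵢ | A·ȳᵢ
bottom flange | 4200.00 | 105.00 | 10.00 | 441000.00 | 42000.00
web | 5000.00 | 105.00 | 145.00 | 525000.00 | 725000.00
top flange | 2280.00 | 105.00 | 276.00 | 239400.00 | 629280.00
Σ | 11480.00 |  |  | 1205400.00 | 1396280.00
X̄ = 1205400.00 / 11480.00 = 105.00 mm
Ȳ = 1396280.00 / 11480.00 = 121.63 mm

X̄ = 105.00 mm, Ȳ = 121.63 mm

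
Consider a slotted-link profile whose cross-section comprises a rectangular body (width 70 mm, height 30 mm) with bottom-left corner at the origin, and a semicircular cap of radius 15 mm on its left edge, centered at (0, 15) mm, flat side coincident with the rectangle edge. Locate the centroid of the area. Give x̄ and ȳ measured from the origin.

x̄ = 29.04 mm, ȳ = 15.00 mm

rectangular body: A = 70 × 30 = 2100.00, centroid at (35.00, 15.00).
semicircular end: A = ½π·15² = 353.43, centroid at (-6.37, 15.00).
ΣA = 2453.43 mm²
ΣAx̄ = (2100.00)(35.00) + (353.43)(-6.37) = 71250.00 mm³
ΣAȳ = (2100.00)(15.00) + (353.43)(15.00) = 36801.44 mm³
x̄ = 71250.00 / 2453.43 = 29.04 mm
ȳ = 36801.44 / 2453.43 = 15.00 mm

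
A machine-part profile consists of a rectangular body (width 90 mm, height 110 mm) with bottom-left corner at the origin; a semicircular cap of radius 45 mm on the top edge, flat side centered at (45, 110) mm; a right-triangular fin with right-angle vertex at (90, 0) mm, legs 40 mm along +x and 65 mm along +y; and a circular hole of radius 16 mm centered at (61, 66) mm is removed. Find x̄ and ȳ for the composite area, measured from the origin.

rectangular body: A = 90 × 110 = 9900.00, centroid at (45.00, 55.00).
semicircular top: A = ½π·45² = 3180.86, centroid at (45.00, 129.10).
triangular fin: A = ½·40·65 = 1300.00, centroid at (103.33, 21.67).
hole: A = −π·16² = -804.25, centroid at (61.00, 66.00).
ΣA = 13576.61 mm², ΣAx̄ = 673913.04 mm³, ΣAȳ = 930231.20 mm³.
x̄ = 673913.04/13576.61 = 49.64 mm; ȳ = 930231.20/13576.61 = 68.52 mm.

x̄ = 49.64 mm, ȳ = 68.52 mm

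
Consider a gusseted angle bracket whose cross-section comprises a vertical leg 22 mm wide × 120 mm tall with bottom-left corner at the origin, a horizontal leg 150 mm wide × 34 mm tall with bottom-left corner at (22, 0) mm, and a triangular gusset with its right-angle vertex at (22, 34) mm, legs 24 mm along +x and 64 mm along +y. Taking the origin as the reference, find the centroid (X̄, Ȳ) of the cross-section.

X̄ = 64.27 mm, Ȳ = 33.80 mm

Part | A | x̄ᵢ | ȳᵢ | A·x̄ᵢ | A·ȳᵢ
vertical leg | 2640.00 | 11.00 | 60.00 | 29040.00 | 158400.00
horizontal leg | 5100.00 | 97.00 | 17.00 | 494700.00 | 86700.00
gusset | 768.00 | 30.00 | 55.33 | 23040.00 | 42496.00
Σ | 8508.00 |  |  | 546780.00 | 287596.00
X̄ = 546780.00 / 8508.00 = 64.27 mm
Ȳ = 287596.00 / 8508.00 = 33.80 mm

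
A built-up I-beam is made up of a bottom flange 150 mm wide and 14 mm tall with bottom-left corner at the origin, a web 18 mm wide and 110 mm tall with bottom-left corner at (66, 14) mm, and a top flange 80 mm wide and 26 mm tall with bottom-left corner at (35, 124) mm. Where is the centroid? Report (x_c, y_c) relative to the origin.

x_c = 75.00 mm, y_c = 70.82 mm

bottom flange: A = 150 × 14 = 2100.00, centroid at (75.00, 7.00).
web: A = 18 × 110 = 1980.00, centroid at (75.00, 69.00).
top flange: A = 80 × 26 = 2080.00, centroid at (75.00, 137.00).
ΣA = 6160.00 mm², ΣAx_c = 462000.00 mm³, ΣAy_c = 436280.00 mm³.
x_c = 462000.00/6160.00 = 75.00 mm; y_c = 436280.00/6160.00 = 70.82 mm.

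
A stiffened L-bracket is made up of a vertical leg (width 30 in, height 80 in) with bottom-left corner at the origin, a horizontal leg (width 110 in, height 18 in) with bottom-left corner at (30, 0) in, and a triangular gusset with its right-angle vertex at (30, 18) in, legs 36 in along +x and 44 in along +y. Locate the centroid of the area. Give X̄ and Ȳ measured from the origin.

X̄ = 45.93 in, Ȳ = 27.01 in

vertical leg: A = 30 × 80 = 2400.00, centroid at (15.00, 40.00).
horizontal leg: A = 110 × 18 = 1980.00, centroid at (85.00, 9.00).
gusset: A = ½·36·44 = 792.00, centroid at (42.00, 32.67).
ΣA = 5172.00 in², ΣAX̄ = 237564.00 in³, ΣAȲ = 139692.00 in³.
X̄ = 237564.00/5172.00 = 45.93 in; Ȳ = 139692.00/5172.00 = 27.01 in.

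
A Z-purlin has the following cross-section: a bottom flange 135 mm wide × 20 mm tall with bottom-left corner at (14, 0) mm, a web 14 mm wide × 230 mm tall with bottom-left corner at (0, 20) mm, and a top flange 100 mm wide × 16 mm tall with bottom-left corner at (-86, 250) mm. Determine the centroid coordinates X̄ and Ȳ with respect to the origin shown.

Part | A | x̄ᵢ | ȳᵢ | A·x̄ᵢ | A·ȳᵢ
bottom flange | 2700.00 | 81.50 | 10.00 | 220050.00 | 27000.00
web | 3220.00 | 7.00 | 135.00 | 22540.00 | 434700.00
top flange | 1600.00 | -36.00 | 258.00 | -57600.00 | 412800.00
Σ | 7520.00 |  |  | 184990.00 | 874500.00
X̄ = 184990.00 / 7520.00 = 24.60 mm
Ȳ = 874500.00 / 7520.00 = 116.29 mm

X̄ = 24.60 mm, Ȳ = 116.29 mm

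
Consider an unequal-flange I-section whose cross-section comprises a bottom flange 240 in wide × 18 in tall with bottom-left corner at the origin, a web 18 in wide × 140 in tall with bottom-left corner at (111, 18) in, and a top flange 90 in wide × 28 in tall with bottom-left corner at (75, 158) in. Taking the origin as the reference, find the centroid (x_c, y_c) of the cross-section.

Part | A | x̄ᵢ | ȳᵢ | A·x̄ᵢ | A·ȳᵢ
bottom flange | 4320.00 | 120.00 | 9.00 | 518400.00 | 38880.00
web | 2520.00 | 120.00 | 88.00 | 302400.00 | 221760.00
top flange | 2520.00 | 120.00 | 172.00 | 302400.00 | 433440.00
Σ | 9360.00 |  |  | 1123200.00 | 694080.00
x_c = 1123200.00 / 9360.00 = 120.00 in
y_c = 694080.00 / 9360.00 = 74.15 in

x_c = 120.00 in, y_c = 74.15 in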